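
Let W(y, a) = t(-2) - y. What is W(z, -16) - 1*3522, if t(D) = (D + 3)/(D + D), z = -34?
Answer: -13953/4 ≈ -3488.3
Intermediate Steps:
t(D) = (3 + D)/(2*D) (t(D) = (3 + D)/((2*D)) = (3 + D)*(1/(2*D)) = (3 + D)/(2*D))
W(y, a) = -¼ - y (W(y, a) = (½)*(3 - 2)/(-2) - y = (½)*(-½)*1 - y = -¼ - y)
W(z, -16) - 1*3522 = (-¼ - 1*(-34)) - 1*3522 = (-¼ + 34) - 3522 = 135/4 - 3522 = -13953/4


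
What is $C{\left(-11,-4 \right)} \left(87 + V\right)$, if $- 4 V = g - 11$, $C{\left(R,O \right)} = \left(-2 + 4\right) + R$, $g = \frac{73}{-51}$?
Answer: $- \frac{27573}{34} \approx -810.97$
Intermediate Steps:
$g = - \frac{73}{51}$ ($g = 73 \left(- \frac{1}{51}\right) = - \frac{73}{51} \approx -1.4314$)
$C{\left(R,O \right)} = 2 + R$
$V = \frac{317}{102}$ ($V = - \frac{- \frac{73}{51} - 11}{4} = \left(- \frac{1}{4}\right) \left(- \frac{634}{51}\right) = \frac{317}{102} \approx 3.1078$)
$C{\left(-11,-4 \right)} \left(87 + V\right) = \left(2 - 11\right) \left(87 + \frac{317}{102}\right) = \left(-9\right) \frac{9191}{102} = - \frac{27573}{34}$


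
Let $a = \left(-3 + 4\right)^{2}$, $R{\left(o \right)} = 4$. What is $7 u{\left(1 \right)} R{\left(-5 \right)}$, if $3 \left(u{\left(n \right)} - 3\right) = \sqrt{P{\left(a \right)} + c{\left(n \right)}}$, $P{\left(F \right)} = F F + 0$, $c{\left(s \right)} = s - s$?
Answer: $\frac{280}{3} \approx 93.333$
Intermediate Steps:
$c{\left(s \right)} = 0$
$a = 1$ ($a = 1^{2} = 1$)
$P{\left(F \right)} = F^{2}$ ($P{\left(F \right)} = F^{2} + 0 = F^{2}$)
$u{\left(n \right)} = \frac{10}{3}$ ($u{\left(n \right)} = 3 + \frac{\sqrt{1^{2} + 0}}{3} = 3 + \frac{\sqrt{1 + 0}}{3} = 3 + \frac{\sqrt{1}}{3} = 3 + \frac{1}{3} \cdot 1 = 3 + \frac{1}{3} = \frac{10}{3}$)
$7 u{\left(1 \right)} R{\left(-5 \right)} = 7 \cdot \frac{10}{3} \cdot 4 = \frac{70}{3} \cdot 4 = \frac{280}{3}$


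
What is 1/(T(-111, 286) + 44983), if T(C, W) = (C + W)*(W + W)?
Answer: 1/145083 ≈ 6.8926e-6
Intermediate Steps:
T(C, W) = 2*W*(C + W) (T(C, W) = (C + W)*(2*W) = 2*W*(C + W))
1/(T(-111, 286) + 44983) = 1/(2*286*(-111 + 286) + 44983) = 1/(2*286*175 + 44983) = 1/(100100 + 44983) = 1/145083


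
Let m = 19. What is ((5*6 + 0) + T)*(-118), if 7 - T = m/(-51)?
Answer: -224908/51 ≈ -4410.0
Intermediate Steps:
T = 376/51 (T = 7 - 19/(-51) = 7 - 19*(-1)/51 = 7 - 1*(-19/51) = 7 + 19/51 = 376/51 ≈ 7.3726)
((5*6 + 0) + T)*(-118) = ((5*6 + 0) + 376/51)*(-118) = ((30 + 0) + 376/51)*(-118) = (30 + 376/51)*(-118) = (1906/51)*(-118) = -224908/51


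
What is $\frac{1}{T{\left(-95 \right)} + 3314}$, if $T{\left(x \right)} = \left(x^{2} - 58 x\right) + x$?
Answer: $\frac{1}{17754} \approx 5.6325 \cdot 10^{-5}$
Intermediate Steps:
$T{\left(x \right)} = x^{2} - 57 x$
$\frac{1}{T{\left(-95 \right)} + 3314} = \frac{1}{- 95 \left(-57 - 95\right) + 3314} = \frac{1}{\left(-95\right) \left(-152\right) + 3314} = \frac{1}{14440 + 3314} = \frac{1}{17754}$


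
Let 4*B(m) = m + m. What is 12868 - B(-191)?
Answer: 25927/2 ≈ 12964.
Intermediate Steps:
B(m) = m/2 (B(m) = (m + m)/4 = (2*m)/4 = m/2)
12868 - B(-191) = 12868 - (-191)/2 = 12868 - 1*(-191/2) = 12868 + 191/2 = 25927/2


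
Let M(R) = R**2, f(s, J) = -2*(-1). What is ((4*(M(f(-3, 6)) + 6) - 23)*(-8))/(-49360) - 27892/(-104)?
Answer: 10755963/40105 ≈ 268.19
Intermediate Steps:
f(s, J) = 2
((4*(M(f(-3, 6)) + 6) - 23)*(-8))/(-49360) - 27892/(-104) = ((4*(2**2 + 6) - 23)*(-8))/(-49360) - 27892/(-104) = ((4*(4 + 6) - 23)*(-8))*(-1/49360) - 27892*(-1/104) = ((4*10 - 23)*(-8))*(-1/49360) + 6973/26 = ((40 - 23)*(-8))*(-1/49360) + 6973/26 = (17*(-8))*(-1/49360) + 6973/26 = -136*(-1/49360) + 6973/26 = 17/6170 + 6973/26 = 10755963/40105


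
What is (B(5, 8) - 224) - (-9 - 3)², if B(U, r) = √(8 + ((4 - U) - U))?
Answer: -368 + √2 ≈ -366.59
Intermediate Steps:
B(U, r) = √(12 - 2*U) (B(U, r) = √(8 + (4 - 2*U)) = √(12 - 2*U))
(B(5, 8) - 224) - (-9 - 3)² = (√(12 - 2*5) - 224) - (-9 - 3)² = (√(12 - 10) - 224) - 1*(-12)² = (√2 - 224) - 1*144 = (-224 + √2) - 144 = -368 + √2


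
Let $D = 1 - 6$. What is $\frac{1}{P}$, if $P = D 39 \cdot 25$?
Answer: $- \frac{1}{4875} \approx -0.00020513$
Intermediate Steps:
$D = -5$ ($D = 1 - 6 = -5$)
$P = -4875$ ($P = \left(-5\right) 39 \cdot 25 = \left(-195\right) 25 = -4875$)
$\frac{1}{P} = \frac{1}{-4875} = - \frac{1}{4875}$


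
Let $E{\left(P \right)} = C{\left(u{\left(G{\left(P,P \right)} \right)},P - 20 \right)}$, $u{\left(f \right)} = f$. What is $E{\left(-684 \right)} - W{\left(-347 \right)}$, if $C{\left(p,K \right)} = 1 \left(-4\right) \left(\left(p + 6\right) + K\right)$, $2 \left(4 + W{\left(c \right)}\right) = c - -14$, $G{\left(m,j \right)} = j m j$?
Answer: $\frac{2560113957}{2} \approx 1.2801 \cdot 10^{9}$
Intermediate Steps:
$G{\left(m,j \right)} = m j^{2}$
$W{\left(c \right)} = 3 + \frac{c}{2}$ ($W{\left(c \right)} = -4 + \frac{c - -14}{2} = -4 + \frac{c + 14}{2} = -4 + \frac{14 + c}{2} = -4 + \left(7 + \frac{c}{2}\right) = 3 + \frac{c}{2}$)
$C{\left(p,K \right)} = -24 - 4 K - 4 p$ ($C{\left(p,K \right)} = - 4 \left(\left(6 + p\right) + K\right) = - 4 \left(6 + K + p\right) = -24 - 4 K - 4 p$)
$E{\left(P \right)} = 56 - 4 P - 4 P^{3}$ ($E{\left(P \right)} = -24 - 4 \left(P - 20\right) - 4 P P^{2} = -24 - 4 \left(-20 + P\right) - 4 P^{3} = -24 - \left(-80 + 4 P\right) - 4 P^{3} = 56 - 4 P - 4 P^{3}$)
$E{\left(-684 \right)} - W{\left(-347 \right)} = \left(56 - -2736 - 4 \left(-684\right)^{3}\right) - \left(3 + \frac{1}{2} \left(-347\right)\right) = \left(56 + 2736 - -1280054016\right) - \left(3 - \frac{347}{2}\right) = \left(56 + 2736 + 1280054016\right) - - \frac{341}{2} = 1280056808 + \frac{341}{2} = \frac{2560113957}{2}$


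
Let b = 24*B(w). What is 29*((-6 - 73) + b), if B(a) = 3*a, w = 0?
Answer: -2291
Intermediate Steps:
b = 0 (b = 24*(3*0) = 24*0 = 0)
29*((-6 - 73) + b) = 29*((-6 - 73) + 0) = 29*(-79 + 0) = 29*(-79) = -2291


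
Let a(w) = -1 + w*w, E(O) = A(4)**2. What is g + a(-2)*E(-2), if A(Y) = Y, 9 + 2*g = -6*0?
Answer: 87/2 ≈ 43.500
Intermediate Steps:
g = -9/2 (g = -9/2 + (-6*0)/2 = -9/2 + (1/2)*0 = -9/2 + 0 = -9/2 ≈ -4.5000)
E(O) = 16 (E(O) = 4**2 = 16)
a(w) = -1 + w**2
g + a(-2)*E(-2) = -9/2 + (-1 + (-2)**2)*16 = -9/2 + (-1 + 4)*16 = -9/2 + 3*16 = -9/2 + 48 = 87/2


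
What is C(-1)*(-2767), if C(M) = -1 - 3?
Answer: 11068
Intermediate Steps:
C(M) = -4
C(-1)*(-2767) = -4*(-2767) = 11068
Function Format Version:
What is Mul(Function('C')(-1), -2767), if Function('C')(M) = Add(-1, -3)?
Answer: 11068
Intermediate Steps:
Function('C')(M) = -4
Mul(Function('C')(-1), -2767) = Mul(-4, -2767) = 11068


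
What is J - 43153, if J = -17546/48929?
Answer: -2111450683/48929 ≈ -43153.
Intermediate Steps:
J = -17546/48929 (J = -17546*1/48929 = -17546/48929 ≈ -0.35860)
J - 43153 = -17546/48929 - 43153 = -2111450683/48929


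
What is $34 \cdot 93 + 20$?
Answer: $3182$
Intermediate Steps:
$34 \cdot 93 + 20 = 3162 + 20 = 3182$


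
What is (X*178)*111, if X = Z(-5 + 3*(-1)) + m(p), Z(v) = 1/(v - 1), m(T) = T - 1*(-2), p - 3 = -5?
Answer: -6586/3 ≈ -2195.3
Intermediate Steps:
p = -2 (p = 3 - 5 = -2)
m(T) = 2 + T (m(T) = T + 2 = 2 + T)
Z(v) = 1/(-1 + v)
X = -⅑ (X = 1/(-1 + (-5 + 3*(-1))) + (2 - 2) = 1/(-1 + (-5 - 3)) + 0 = 1/(-1 - 8) + 0 = 1/(-9) + 0 = -⅑ + 0 = -⅑ ≈ -0.11111)
(X*178)*111 = -⅑*178*111 = -178/9*111 = -6586/3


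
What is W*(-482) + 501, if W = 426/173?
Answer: -118659/173 ≈ -685.89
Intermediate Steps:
W = 426/173 (W = 426*(1/173) = 426/173 ≈ 2.4624)
W*(-482) + 501 = (426/173)*(-482) + 501 = -205332/173 + 501 = -118659/173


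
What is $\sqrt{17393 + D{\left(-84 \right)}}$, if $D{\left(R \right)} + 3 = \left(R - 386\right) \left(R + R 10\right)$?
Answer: $31 \sqrt{470} \approx 672.06$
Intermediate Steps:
$D{\left(R \right)} = -3 + 11 R \left(-386 + R\right)$ ($D{\left(R \right)} = -3 + \left(R - 386\right) \left(R + R 10\right) = -3 + \left(-386 + R\right) \left(R + 10 R\right) = -3 + \left(-386 + R\right) 11 R = -3 + 11 R \left(-386 + R\right)$)
$\sqrt{17393 + D{\left(-84 \right)}} = \sqrt{17393 - \left(-356661 - 77616\right)} = \sqrt{17393 + \left(-3 + 356664 + 11 \cdot 7056\right)} = \sqrt{17393 + \left(-3 + 356664 + 77616\right)} = \sqrt{17393 + 434277} = \sqrt{451670} = 31 \sqrt{470}$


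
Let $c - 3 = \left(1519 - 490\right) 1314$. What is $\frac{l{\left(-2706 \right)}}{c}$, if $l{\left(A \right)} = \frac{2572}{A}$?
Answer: $- \frac{1286}{1829403477} \approx -7.0296 \cdot 10^{-7}$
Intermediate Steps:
$c = 1352109$ ($c = 3 + \left(1519 - 490\right) 1314 = 3 + 1029 \cdot 1314 = 3 + 1352106 = 1352109$)
$\frac{l{\left(-2706 \right)}}{c} = \frac{2572 \frac{1}{-2706}}{1352109} = 2572 \left(- \frac{1}{2706}\right) \frac{1}{1352109} = \left(- \frac{1286}{1353}\right) \frac{1}{1352109} = - \frac{1286}{1829403477}$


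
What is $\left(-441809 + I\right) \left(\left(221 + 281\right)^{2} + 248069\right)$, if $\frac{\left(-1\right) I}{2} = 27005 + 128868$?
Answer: $-376832509515$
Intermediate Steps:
$I = -311746$ ($I = - 2 \left(27005 + 128868\right) = \left(-2\right) 155873 = -311746$)
$\left(-441809 + I\right) \left(\left(221 + 281\right)^{2} + 248069\right) = \left(-441809 - 311746\right) \left(\left(221 + 281\right)^{2} + 248069\right) = - 753555 \left(502^{2} + 248069\right) = - 753555 \left(252004 + 248069\right) = \left(-753555\right) 500073 = -376832509515$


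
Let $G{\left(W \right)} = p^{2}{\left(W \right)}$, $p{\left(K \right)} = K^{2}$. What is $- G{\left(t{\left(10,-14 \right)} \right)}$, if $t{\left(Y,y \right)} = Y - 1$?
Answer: $-6561$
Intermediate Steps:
$t{\left(Y,y \right)} = -1 + Y$
$G{\left(W \right)} = W^{4}$ ($G{\left(W \right)} = \left(W^{2}\right)^{2} = W^{4}$)
$- G{\left(t{\left(10,-14 \right)} \right)} = - \left(-1 + 10\right)^{4} = - 9^{4} = \left(-1\right) 6561 = -6561$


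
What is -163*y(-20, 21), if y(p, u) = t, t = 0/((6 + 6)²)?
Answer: 0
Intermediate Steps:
t = 0 (t = 0/(12²) = 0/144 = 0*(1/144) = 0)
y(p, u) = 0
-163*y(-20, 21) = -163*0 = 0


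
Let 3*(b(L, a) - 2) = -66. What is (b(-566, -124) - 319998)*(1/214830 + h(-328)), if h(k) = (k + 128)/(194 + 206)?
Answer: 17187206726/107415 ≈ 1.6001e+5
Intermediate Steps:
b(L, a) = -20 (b(L, a) = 2 + (⅓)*(-66) = 2 - 22 = -20)
h(k) = 8/25 + k/400 (h(k) = (128 + k)/400 = (128 + k)*(1/400) = 8/25 + k/400)
(b(-566, -124) - 319998)*(1/214830 + h(-328)) = (-20 - 319998)*(1/214830 + (8/25 + (1/400)*(-328))) = -320018*(1/214830 + (8/25 - 41/50)) = -320018*(1/214830 - ½) = -320018*(-53707/107415) = 17187206726/107415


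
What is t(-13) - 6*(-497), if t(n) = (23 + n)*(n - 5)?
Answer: 2802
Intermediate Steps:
t(n) = (-5 + n)*(23 + n) (t(n) = (23 + n)*(-5 + n) = (-5 + n)*(23 + n))
t(-13) - 6*(-497) = (-115 + (-13)**2 + 18*(-13)) - 6*(-497) = (-115 + 169 - 234) + 2982 = -180 + 2982 = 2802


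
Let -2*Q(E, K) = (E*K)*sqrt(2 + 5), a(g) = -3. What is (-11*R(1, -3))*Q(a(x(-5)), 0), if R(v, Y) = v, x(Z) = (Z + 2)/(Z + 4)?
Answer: 0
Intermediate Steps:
x(Z) = (2 + Z)/(4 + Z)
Q(E, K) = -E*K*sqrt(7)/2 (Q(E, K) = -E*K*sqrt(2 + 5)/2 = -E*K*sqrt(7)/2)
(-11*R(1, -3))*Q(a(x(-5)), 0) = (-11*1)*(-1/2*(-3)*0*sqrt(7)) = -11*0 = 0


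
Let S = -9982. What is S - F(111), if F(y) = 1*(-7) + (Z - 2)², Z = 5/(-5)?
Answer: -9984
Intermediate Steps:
Z = -1 (Z = 5*(-⅕) = -1)
F(y) = 2 (F(y) = 1*(-7) + (-1 - 2)² = -7 + (-3)² = -7 + 9 = 2)
S - F(111) = -9982 - 1*2 = -9982 - 2 = -9984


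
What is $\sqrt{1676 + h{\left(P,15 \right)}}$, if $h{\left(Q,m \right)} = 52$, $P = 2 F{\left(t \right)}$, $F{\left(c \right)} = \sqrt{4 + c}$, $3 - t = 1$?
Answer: $24 \sqrt{3} \approx 41.569$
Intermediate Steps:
$t = 2$ ($t = 3 - 1 = 2$)
$P = 2 \sqrt{6}$ ($P = 2 \sqrt{4 + 2} = 2 \sqrt{6} \approx 4.899$)
$\sqrt{1676 + h{\left(P,15 \right)}} = \sqrt{1676 + 52} = \sqrt{1728} = 24 \sqrt{3}$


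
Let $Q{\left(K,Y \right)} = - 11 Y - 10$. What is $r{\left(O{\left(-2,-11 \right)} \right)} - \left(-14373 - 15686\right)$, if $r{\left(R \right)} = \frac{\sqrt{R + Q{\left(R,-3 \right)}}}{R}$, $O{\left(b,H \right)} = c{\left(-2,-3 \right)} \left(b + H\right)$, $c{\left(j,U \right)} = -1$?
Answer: $\frac{390773}{13} \approx 30059.0$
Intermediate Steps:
$Q{\left(K,Y \right)} = -10 - 11 Y$
$O{\left(b,H \right)} = - H - b$ ($O{\left(b,H \right)} = - (b + H) = - (H + b) = - H - b$)
$r{\left(R \right)} = \frac{\sqrt{23 + R}}{R}$ ($r{\left(R \right)} = \frac{\sqrt{R - -23}}{R} = \frac{\sqrt{R + \left(-10 + 33\right)}}{R} = \frac{\sqrt{R + 23}}{R} = \frac{\sqrt{23 + R}}{R}$)
$r{\left(O{\left(-2,-11 \right)} \right)} - \left(-14373 - 15686\right) = \frac{\sqrt{23 - -13}}{\left(-1\right) \left(-11\right) - -2} - \left(-14373 - 15686\right) = \frac{\sqrt{23 + \left(11 + 2\right)}}{11 + 2} - \left(-14373 - 15686\right) = \frac{\sqrt{23 + 13}}{13} - -30059 = \frac{\sqrt{36}}{13} + 30059 = \frac{1}{13} \cdot 6 + 30059 = \frac{6}{13} + 30059 = \frac{390773}{13}$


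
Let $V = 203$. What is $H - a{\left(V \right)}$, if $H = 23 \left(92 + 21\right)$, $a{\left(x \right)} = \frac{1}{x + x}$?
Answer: $\frac{1055193}{406} \approx 2599.0$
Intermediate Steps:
$a{\left(x \right)} = \frac{1}{2 x}$
$H = 2599$ ($H = 23 \cdot 113 = 2599$)
$H - a{\left(V \right)} = 2599 - \frac{1}{2 \cdot 203} = 2599 - \frac{1}{2} \cdot \frac{1}{203} = 2599 - \frac{1}{406} = \frac{1055193}{406}$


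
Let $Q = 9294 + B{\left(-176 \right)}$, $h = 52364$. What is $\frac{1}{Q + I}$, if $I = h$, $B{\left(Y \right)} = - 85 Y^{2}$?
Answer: $- \frac{1}{2571302} \approx -3.8891 \cdot 10^{-7}$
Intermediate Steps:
$I = 52364$
$Q = -2623666$ ($Q = 9294 - 85 \left(-176\right)^{2} = 9294 - 2632960 = -2623666$)
$\frac{1}{Q + I} = \frac{1}{-2623666 + 52364} = \frac{1}{-2571302} = - \frac{1}{2571302}$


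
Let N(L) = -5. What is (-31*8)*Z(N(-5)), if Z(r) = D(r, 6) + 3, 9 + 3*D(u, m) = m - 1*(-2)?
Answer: -1984/3 ≈ -661.33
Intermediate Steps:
D(u, m) = -7/3 + m/3 (D(u, m) = -3 + (m - 1*(-2))/3 = -3 + (m + 2)/3 = -3 + (2 + m)/3 = -3 + (⅔ + m/3) = -7/3 + m/3)
Z(r) = 8/3 (Z(r) = (-7/3 + (⅓)*6) + 3 = (-7/3 + 2) + 3 = -⅓ + 3 = 8/3)
(-31*8)*Z(N(-5)) = -31*8*(8/3) = -248*8/3 = -1984/3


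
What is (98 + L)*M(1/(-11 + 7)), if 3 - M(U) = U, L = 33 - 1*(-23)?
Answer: 1001/2 ≈ 500.50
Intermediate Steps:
L = 56 (L = 33 + 23 = 56)
M(U) = 3 - U
(98 + L)*M(1/(-11 + 7)) = (98 + 56)*(3 - 1/(-11 + 7)) = 154*(3 - 1/(-4)) = 154*(3 - 1*(-¼)) = 154*(3 + ¼) = 154*(13/4) = 1001/2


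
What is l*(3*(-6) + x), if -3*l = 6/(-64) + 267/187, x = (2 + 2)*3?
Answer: 7983/2992 ≈ 2.6681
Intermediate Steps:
x = 12 (x = 4*3 = 12)
l = -2661/5984 (l = -(6/(-64) + 267/187)/3 = -(6*(-1/64) + 267*(1/187))/3 = -(-3/32 + 267/187)/3 = -⅓*7983/5984 = -2661/5984 ≈ -0.44469)
l*(3*(-6) + x) = -2661*(3*(-6) + 12)/5984 = -2661*(-18 + 12)/5984 = -2661/5984*(-6) = 7983/2992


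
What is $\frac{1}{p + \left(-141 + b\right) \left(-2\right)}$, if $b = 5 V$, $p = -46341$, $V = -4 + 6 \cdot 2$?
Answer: $- \frac{1}{46139} \approx -2.1674 \cdot 10^{-5}$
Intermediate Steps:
$V = 8$ ($V = -4 + 12 = 8$)
$b = 40$ ($b = 5 \cdot 8 = 40$)
$\frac{1}{p + \left(-141 + b\right) \left(-2\right)} = \frac{1}{-46341 + \left(-141 + 40\right) \left(-2\right)} = \frac{1}{-46341 - -202} = \frac{1}{-46341 + 202} = \frac{1}{-46139} = - \frac{1}{46139}$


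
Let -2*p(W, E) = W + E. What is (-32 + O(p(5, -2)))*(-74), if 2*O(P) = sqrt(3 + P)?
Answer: 2368 - 37*sqrt(6)/2 ≈ 2322.7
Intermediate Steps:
p(W, E) = -E/2 - W/2 (p(W, E) = -(W + E)/2 = -(E + W)/2 = -E/2 - W/2)
O(P) = sqrt(3 + P)/2
(-32 + O(p(5, -2)))*(-74) = (-32 + sqrt(3 + (-1/2*(-2) - 1/2*5))/2)*(-74) = (-32 + sqrt(3 + (1 - 5/2))/2)*(-74) = (-32 + sqrt(3 - 3/2)/2)*(-74) = (-32 + sqrt(3/2)/2)*(-74) = (-32 + (sqrt(6)/2)/2)*(-74) = (-32 + sqrt(6)/4)*(-74) = 2368 - 37*sqrt(6)/2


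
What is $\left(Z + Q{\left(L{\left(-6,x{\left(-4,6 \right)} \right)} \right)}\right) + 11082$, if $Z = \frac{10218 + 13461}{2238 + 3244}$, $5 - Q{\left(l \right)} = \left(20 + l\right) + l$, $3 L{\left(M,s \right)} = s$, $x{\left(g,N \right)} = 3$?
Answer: $\frac{60682009}{5482} \approx 11069.0$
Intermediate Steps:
$L{\left(M,s \right)} = \frac{s}{3}$
$Q{\left(l \right)} = -15 - 2 l$ ($Q{\left(l \right)} = 5 - \left(\left(20 + l\right) + l\right) = 5 - \left(20 + 2 l\right) = -15 - 2 l$)
$Z = \frac{23679}{5482} \approx 4.3194$
$\left(Z + Q{\left(L{\left(-6,x{\left(-4,6 \right)} \right)} \right)}\right) + 11082 = \left(\frac{23679}{5482} - \left(15 + 2 \cdot \frac{1}{3} \cdot 3\right)\right) + 11082 = \left(\frac{23679}{5482} - 17\right) + 11082 = - \frac{69515}{5482} + 11082 = \frac{60682009}{5482}$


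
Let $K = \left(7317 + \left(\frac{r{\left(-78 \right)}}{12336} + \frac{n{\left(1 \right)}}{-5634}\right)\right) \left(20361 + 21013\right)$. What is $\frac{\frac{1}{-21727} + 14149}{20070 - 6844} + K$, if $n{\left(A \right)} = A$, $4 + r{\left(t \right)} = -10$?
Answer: $\frac{125961765021007910749607}{416081348895276} \approx 3.0273 \cdot 10^{8}$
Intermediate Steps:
$r{\left(t \right)} = -14$ ($r{\left(t \right)} = -4 - 10 = -14$)
$K = \frac{876678687764921}{2895876}$ ($K = \left(7317 + \left(- \frac{14}{12336} + 1 \frac{1}{-5634}\right)\right) \left(20361 + 21013\right) = \left(7317 + \left(\left(-14\right) \frac{1}{12336} + 1 \left(- \frac{1}{5634}\right)\right)\right) 41374 = \left(7317 - \frac{7601}{5791752}\right) 41374 = \frac{42378241783}{5791752} \cdot 41374 = \frac{876678687764921}{2895876} \approx 3.0273 \cdot 10^{8}$)
$\frac{\frac{1}{-21727} + 14149}{20070 - 6844} + K = \frac{\frac{1}{-21727} + 14149}{20070 - 6844} + \frac{876678687764921}{2895876} = \frac{- \frac{1}{21727} + 14149}{13226} + \frac{876678687764921}{2895876} = \frac{307415322}{21727} \cdot \frac{1}{13226} + \frac{876678687764921}{2895876} = \frac{153707661}{143680651} + \frac{876678687764921}{2895876} = \frac{125961765021007910749607}{416081348895276}$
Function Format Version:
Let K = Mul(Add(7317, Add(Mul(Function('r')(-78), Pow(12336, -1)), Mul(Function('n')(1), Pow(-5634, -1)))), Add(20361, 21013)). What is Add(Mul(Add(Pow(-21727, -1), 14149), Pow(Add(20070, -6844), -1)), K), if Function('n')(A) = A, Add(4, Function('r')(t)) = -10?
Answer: Rational(125961765021007910749607, 416081348895276) ≈ 3.0273e+8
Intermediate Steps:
Function('r')(t) = -14 (Function('r')(t) = Add(-4, -10) = -14)
K = Rational(876678687764921, 2895876) (K = Mul(Add(7317, Add(Mul(-14, Pow(12336, -1)), Mul(1, Pow(-5634, -1)))), Add(20361, 21013)) = Mul(Add(7317, Add(Mul(-14, Rational(1, 12336)), Mul(1, Rational(-1, 5634)))), 41374) = Mul(Add(7317, Add(Rational(-7, 6168), Rational(-1, 5634))), 41374) = Mul(Add(7317, Rational(-7601, 5791752)), 41374) = Mul(Rational(42378241783, 5791752), 41374) = Rational(876678687764921, 2895876) ≈ 3.0273e+8)
Add(Mul(Add(Pow(-21727, -1), 14149), Pow(Add(20070, -6844), -1)), K) = Add(Mul(Add(Pow(-21727, -1), 14149), Pow(Add(20070, -6844), -1)), Rational(876678687764921, 2895876)) = Add(Mul(Add(Rational(-1, 21727), 14149), Pow(13226, -1)), Rational(876678687764921, 2895876)) = Add(Mul(Rational(307415322, 21727), Rational(1, 13226)), Rational(876678687764921, 2895876)) = Add(Rational(153707661, 143680651), Rational(876678687764921, 2895876)) = Rational(125961765021007910749607, 416081348895276)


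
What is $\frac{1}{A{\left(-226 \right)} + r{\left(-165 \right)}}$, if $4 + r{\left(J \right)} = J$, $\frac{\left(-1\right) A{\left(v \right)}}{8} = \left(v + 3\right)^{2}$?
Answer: $- \frac{1}{398001} \approx -2.5126 \cdot 10^{-6}$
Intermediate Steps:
$A{\left(v \right)} = - 8 \left(3 + v\right)^{2}$ ($A{\left(v \right)} = - 8 \left(v + 3\right)^{2} = - 8 \left(3 + v\right)^{2}$)
$r{\left(J \right)} = -4 + J$
$\frac{1}{A{\left(-226 \right)} + r{\left(-165 \right)}} = \frac{1}{- 8 \left(3 - 226\right)^{2} - 169} = \frac{1}{- 8 \left(-223\right)^{2} - 169} = \frac{1}{\left(-8\right) 49729 - 169} = \frac{1}{-397832 - 169} = \frac{1}{-398001} = - \frac{1}{398001}$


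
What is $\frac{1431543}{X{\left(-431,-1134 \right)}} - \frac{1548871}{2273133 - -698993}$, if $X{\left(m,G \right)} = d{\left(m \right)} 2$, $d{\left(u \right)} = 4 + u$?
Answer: $- \frac{1064012226563}{634548901} \approx -1676.8$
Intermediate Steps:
$X{\left(m,G \right)} = 8 + 2 m$ ($X{\left(m,G \right)} = \left(4 + m\right) 2 = 8 + 2 m$)
$\frac{1431543}{X{\left(-431,-1134 \right)}} - \frac{1548871}{2273133 - -698993} = \frac{1431543}{8 + 2 \left(-431\right)} - \frac{1548871}{2273133 - -698993} = \frac{1431543}{8 - 862} - \frac{1548871}{2273133 + 698993} = \frac{1431543}{-854} - \frac{1548871}{2972126} = 1431543 \left(- \frac{1}{854}\right) - \frac{1548871}{2972126} = - \frac{1431543}{854} - \frac{1548871}{2972126} = - \frac{1064012226563}{634548901}$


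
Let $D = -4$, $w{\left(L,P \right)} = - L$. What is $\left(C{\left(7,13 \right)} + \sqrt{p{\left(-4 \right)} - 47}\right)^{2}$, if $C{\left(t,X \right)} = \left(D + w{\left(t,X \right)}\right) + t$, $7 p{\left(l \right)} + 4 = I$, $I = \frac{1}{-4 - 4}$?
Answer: $\frac{\left(112 - i \sqrt{37310}\right)^{2}}{784} \approx -31.589 - 55.188 i$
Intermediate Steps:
$I = - \frac{1}{8}$ ($I = \frac{1}{-8} = - \frac{1}{8} \approx -0.125$)
$p{\left(l \right)} = - \frac{33}{56}$ ($p{\left(l \right)} = - \frac{4}{7} + \frac{1}{7} \left(- \frac{1}{8}\right) = - \frac{4}{7} - \frac{1}{56} = - \frac{33}{56}$)
$C{\left(t,X \right)} = -4$ ($C{\left(t,X \right)} = \left(-4 - t\right) + t = -4$)
$\left(C{\left(7,13 \right)} + \sqrt{p{\left(-4 \right)} - 47}\right)^{2} = \left(-4 + \sqrt{- \frac{33}{56} - 47}\right)^{2} = \left(-4 + \sqrt{- \frac{2665}{56}}\right)^{2} = \left(-4 + \frac{i \sqrt{37310}}{28}\right)^{2}$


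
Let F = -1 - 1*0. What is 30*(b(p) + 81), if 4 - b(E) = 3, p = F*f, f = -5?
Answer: 2460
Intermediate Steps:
F = -1 (F = -1 + 0 = -1)
p = 5 (p = -1*(-5) = 5)
b(E) = 1 (b(E) = 4 - 1*3 = 4 - 3 = 1)
30*(b(p) + 81) = 30*(1 + 81) = 30*82 = 2460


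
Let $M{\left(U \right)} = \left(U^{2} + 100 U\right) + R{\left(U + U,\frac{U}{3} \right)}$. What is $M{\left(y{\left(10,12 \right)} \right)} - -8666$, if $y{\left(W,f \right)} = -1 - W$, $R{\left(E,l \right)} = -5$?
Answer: $7682$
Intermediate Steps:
$M{\left(U \right)} = -5 + U^{2} + 100 U$ ($M{\left(U \right)} = \left(U^{2} + 100 U\right) - 5 = -5 + U^{2} + 100 U$)
$M{\left(y{\left(10,12 \right)} \right)} - -8666 = \left(-5 + \left(-1 - 10\right)^{2} + 100 \left(-1 - 10\right)\right) - -8666 = \left(-5 + \left(-1 - 10\right)^{2} + 100 \left(-1 - 10\right)\right) + 8666 = \left(-5 + \left(-11\right)^{2} + 100 \left(-11\right)\right) + 8666 = \left(-5 + 121 - 1100\right) + 8666 = -984 + 8666 = 7682$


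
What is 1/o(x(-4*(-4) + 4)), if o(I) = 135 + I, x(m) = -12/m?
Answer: 5/672 ≈ 0.0074405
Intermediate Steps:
1/o(x(-4*(-4) + 4)) = 1/(135 - 12/(-4*(-4) + 4)) = 1/(135 - 12/(16 + 4)) = 1/(135 - 12/20) = 1/(135 - 12*1/20) = 1/(135 - 3/5) = 1/(672/5) = 5/672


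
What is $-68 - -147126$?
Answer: $147058$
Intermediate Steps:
$-68 - -147126 = -68 + 147126 = 147058$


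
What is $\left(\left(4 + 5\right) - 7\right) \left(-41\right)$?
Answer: $-82$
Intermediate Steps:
$\left(\left(4 + 5\right) - 7\right) \left(-41\right) = \left(9 - 7\right) \left(-41\right) = 2 \left(-41\right) = -82$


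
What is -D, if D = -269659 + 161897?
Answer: 107762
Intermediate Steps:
D = -107762
-D = -1*(-107762) = 107762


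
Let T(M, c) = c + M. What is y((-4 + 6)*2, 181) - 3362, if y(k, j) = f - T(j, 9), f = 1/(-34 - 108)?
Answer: -504385/142 ≈ -3552.0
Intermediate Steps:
T(M, c) = M + c
f = -1/142 (f = 1/(-142) = -1/142 ≈ -0.0070423)
y(k, j) = -1279/142 - j (y(k, j) = -1/142 - (j + 9) = -1/142 - (9 + j) = -1/142 + (-9 - j) = -1279/142 - j)
y((-4 + 6)*2, 181) - 3362 = (-1279/142 - 1*181) - 3362 = (-1279/142 - 181) - 3362 = -26981/142 - 3362 = -504385/142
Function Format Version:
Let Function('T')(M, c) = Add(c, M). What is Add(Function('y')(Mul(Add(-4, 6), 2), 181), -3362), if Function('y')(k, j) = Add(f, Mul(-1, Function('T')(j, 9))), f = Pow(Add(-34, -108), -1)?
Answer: Rational(-504385, 142) ≈ -3552.0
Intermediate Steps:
Function('T')(M, c) = Add(M, c)
f = Rational(-1, 142) (f = Pow(-142, -1) = Rational(-1, 142) ≈ -0.0070423)
Function('y')(k, j) = Add(Rational(-1279, 142), Mul(-1, j)) (Function('y')(k, j) = Add(Rational(-1, 142), Mul(-1, Add(j, 9))) = Add(Rational(-1, 142), Mul(-1, Add(9, j))) = Add(Rational(-1, 142), Add(-9, Mul(-1, j))) = Add(Rational(-1279, 142), Mul(-1, j)))
Add(Function('y')(Mul(Add(-4, 6), 2), 181), -3362) = Add(Add(Rational(-1279, 142), Mul(-1, 181)), -3362) = Add(Add(Rational(-1279, 142), -181), -3362) = Add(Rational(-26981, 142), -3362) = Rational(-504385, 142)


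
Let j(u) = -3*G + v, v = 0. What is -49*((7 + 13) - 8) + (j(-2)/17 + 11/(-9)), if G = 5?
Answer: -90286/153 ≈ -590.10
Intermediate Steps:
j(u) = -15 (j(u) = -3*5 + 0 = -15 + 0 = -15)
-49*((7 + 13) - 8) + (j(-2)/17 + 11/(-9)) = -49*((7 + 13) - 8) + (-15/17 + 11/(-9)) = -49*(20 - 8) + (-15*1/17 + 11*(-⅑)) = -49*12 + (-15/17 - 11/9) = -588 - 322/153 = -90286/153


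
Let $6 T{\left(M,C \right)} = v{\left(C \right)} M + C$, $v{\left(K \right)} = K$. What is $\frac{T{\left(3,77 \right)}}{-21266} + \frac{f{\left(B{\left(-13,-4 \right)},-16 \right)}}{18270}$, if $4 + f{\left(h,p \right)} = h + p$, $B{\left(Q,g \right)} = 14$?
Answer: $- \frac{604}{220255} \approx -0.0027423$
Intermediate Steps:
$f{\left(h,p \right)} = -4 + h + p$ ($f{\left(h,p \right)} = -4 + \left(h + p\right) = -4 + h + p$)
$T{\left(M,C \right)} = \frac{C}{6} + \frac{C M}{6}$ ($T{\left(M,C \right)} = \frac{C M + C}{6} = \frac{C + C M}{6} = \frac{C}{6} + \frac{C M}{6}$)
$\frac{T{\left(3,77 \right)}}{-21266} + \frac{f{\left(B{\left(-13,-4 \right)},-16 \right)}}{18270} = \frac{\frac{1}{6} \cdot 77 \left(1 + 3\right)}{-21266} + \frac{-4 + 14 - 16}{18270} = \frac{1}{6} \cdot 77 \cdot 4 \left(- \frac{1}{21266}\right) - \frac{1}{3045} = \frac{154}{3} \left(- \frac{1}{21266}\right) - \frac{1}{3045} = - \frac{11}{4557} - \frac{1}{3045} = - \frac{604}{220255}$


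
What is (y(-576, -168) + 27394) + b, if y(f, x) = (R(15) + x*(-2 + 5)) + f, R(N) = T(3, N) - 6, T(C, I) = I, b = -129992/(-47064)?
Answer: 154874458/5883 ≈ 26326.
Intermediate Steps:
b = 16249/5883 (b = -129992*(-1/47064) = 16249/5883 ≈ 2.7620)
R(N) = -6 + N (R(N) = N - 6 = -6 + N)
y(f, x) = 9 + f + 3*x (y(f, x) = ((-6 + 15) + x*(-2 + 5)) + f = (9 + x*3) + f = (9 + 3*x) + f = 9 + f + 3*x)
(y(-576, -168) + 27394) + b = ((9 - 576 + 3*(-168)) + 27394) + 16249/5883 = ((9 - 576 - 504) + 27394) + 16249/5883 = (-1071 + 27394) + 16249/5883 = 26323 + 16249/5883 = 154874458/5883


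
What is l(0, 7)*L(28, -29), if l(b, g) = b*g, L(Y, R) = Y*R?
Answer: 0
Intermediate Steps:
L(Y, R) = R*Y
l(0, 7)*L(28, -29) = (0*7)*(-29*28) = 0*(-812) = 0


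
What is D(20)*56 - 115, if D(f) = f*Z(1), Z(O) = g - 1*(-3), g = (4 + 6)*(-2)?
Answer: -19155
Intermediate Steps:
g = -20 (g = 10*(-2) = -20)
Z(O) = -17 (Z(O) = -20 - 1*(-3) = -20 + 3 = -17)
D(f) = -17*f (D(f) = f*(-17) = -17*f)
D(20)*56 - 115 = -17*20*56 - 115 = -340*56 - 115 = -19040 - 115 = -19155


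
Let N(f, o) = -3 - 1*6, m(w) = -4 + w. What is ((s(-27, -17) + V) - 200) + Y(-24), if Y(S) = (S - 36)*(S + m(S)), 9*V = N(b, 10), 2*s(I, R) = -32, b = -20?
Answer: 2903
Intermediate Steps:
N(f, o) = -9 (N(f, o) = -3 - 6 = -9)
s(I, R) = -16 (s(I, R) = (½)*(-32) = -16)
V = -1 (V = (⅑)*(-9) = -1)
Y(S) = (-36 + S)*(-4 + 2*S) (Y(S) = (S - 36)*(S + (-4 + S)) = (-36 + S)*(-4 + 2*S))
((s(-27, -17) + V) - 200) + Y(-24) = ((-16 - 1) - 200) + (144 - 76*(-24) + 2*(-24)²) = (-17 - 200) + (144 + 1824 + 2*576) = -217 + (144 + 1824 + 1152) = -217 + 3120 = 2903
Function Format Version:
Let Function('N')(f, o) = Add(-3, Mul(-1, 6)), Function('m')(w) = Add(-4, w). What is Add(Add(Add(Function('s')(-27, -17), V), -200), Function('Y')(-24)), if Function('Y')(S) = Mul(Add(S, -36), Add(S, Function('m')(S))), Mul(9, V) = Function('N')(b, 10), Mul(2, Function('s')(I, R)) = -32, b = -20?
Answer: 2903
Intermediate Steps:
Function('N')(f, o) = -9 (Function('N')(f, o) = Add(-3, -6) = -9)
Function('s')(I, R) = -16 (Function('s')(I, R) = Mul(Rational(1, 2), -32) = -16)
V = -1 (V = Mul(Rational(1, 9), -9) = -1)
Function('Y')(S) = Mul(Add(-36, S), Add(-4, Mul(2, S))) (Function('Y')(S) = Mul(Add(S, -36), Add(S, Add(-4, S))) = Mul(Add(-36, S), Add(-4, Mul(2, S))))
Add(Add(Add(Function('s')(-27, -17), V), -200), Function('Y')(-24)) = Add(Add(Add(-16, -1), -200), Add(144, Mul(-76, -24), Mul(2, Pow(-24, 2)))) = Add(Add(-17, -200), Add(144, 1824, Mul(2, 576))) = Add(-217, Add(144, 1824, 1152)) = Add(-217, 3120) = 2903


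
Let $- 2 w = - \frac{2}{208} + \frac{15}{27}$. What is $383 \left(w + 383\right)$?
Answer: $\frac{274406095}{1872} \approx 1.4658 \cdot 10^{5}$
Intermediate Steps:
$w = - \frac{511}{1872}$ ($w = - \frac{- \frac{2}{208} + \frac{15}{27}}{2} = - \frac{\left(-2\right) \frac{1}{208} + 15 \cdot \frac{1}{27}}{2} = - \frac{- \frac{1}{104} + \frac{5}{9}}{2} = \left(- \frac{1}{2}\right) \frac{511}{936} = - \frac{511}{1872} \approx -0.27297$)
$383 \left(w + 383\right) = 383 \left(- \frac{511}{1872} + 383\right) = 383 \cdot \frac{716465}{1872} = \frac{274406095}{1872}$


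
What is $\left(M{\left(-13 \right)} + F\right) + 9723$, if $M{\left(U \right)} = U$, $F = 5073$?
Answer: $14783$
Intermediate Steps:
$\left(M{\left(-13 \right)} + F\right) + 9723 = \left(-13 + 5073\right) + 9723 = 5060 + 9723 = 14783$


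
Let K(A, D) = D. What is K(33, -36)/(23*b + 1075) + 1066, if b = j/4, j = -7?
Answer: 4412030/4139 ≈ 1066.0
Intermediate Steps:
b = -7/4 ≈ -1.7500
K(33, -36)/(23*b + 1075) + 1066 = -36/(23*(-7/4) + 1075) + 1066 = -36/(-161/4 + 1075) + 1066 = -36/(4139/4) + 1066 = (4/4139)*(-36) + 1066 = -144/4139 + 1066 = 4412030/4139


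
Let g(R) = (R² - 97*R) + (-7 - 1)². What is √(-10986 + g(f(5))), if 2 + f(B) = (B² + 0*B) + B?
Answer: I*√12854 ≈ 113.38*I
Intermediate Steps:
f(B) = -2 + B + B² (f(B) = -2 + ((B² + 0*B) + B) = -2 + ((B² + 0) + B) = -2 + (B² + B) = -2 + (B + B²) = -2 + B + B²)
g(R) = 64 + R² - 97*R (g(R) = (R² - 97*R) + (-8)² = (R² - 97*R) + 64 = 64 + R² - 97*R)
√(-10986 + g(f(5))) = √(-10986 + (64 + (-2 + 5 + 5²)² - 97*(-2 + 5 + 5²))) = √(-10986 + (64 + (-2 + 5 + 25)² - 97*(-2 + 5 + 25))) = √(-10986 + (64 + 28² - 97*28)) = √(-10986 + (64 + 784 - 2716)) = √(-10986 - 1868) = √(-12854) = I*√12854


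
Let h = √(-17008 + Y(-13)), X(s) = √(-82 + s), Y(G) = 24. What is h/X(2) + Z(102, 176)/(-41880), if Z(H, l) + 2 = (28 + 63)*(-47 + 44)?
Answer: 55/8376 + √21230/10 ≈ 14.577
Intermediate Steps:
Z(H, l) = -275 (Z(H, l) = -2 + (28 + 63)*(-47 + 44) = -2 + 91*(-3) = -2 - 273 = -275)
h = 2*I*√4246 (h = √(-17008 + 24) = √(-16984) = 2*I*√4246 ≈ 130.32*I)
h/X(2) + Z(102, 176)/(-41880) = (2*I*√4246)/(√(-82 + 2)) - 275/(-41880) = (2*I*√4246)/(√(-80)) - 275*(-1/41880) = (2*I*√4246)/((4*I*√5)) + 55/8376 = (2*I*√4246)*(-I*√5/20) + 55/8376 = √21230/10 + 55/8376 = 55/8376 + √21230/10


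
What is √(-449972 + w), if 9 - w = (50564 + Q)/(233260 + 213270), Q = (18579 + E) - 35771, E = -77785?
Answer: I*√89717671178749810/446530 ≈ 670.79*I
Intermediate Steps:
Q = -94977 (Q = (18579 - 77785) - 35771 = -59206 - 35771 = -94977)
w = 4063183/446530 (w = 9 - (50564 - 94977)/(233260 + 213270) = 9 - (-44413)/446530 = 9 - 1*(-44413/446530) = 9 + 44413/446530 = 4063183/446530 ≈ 9.0995)
√(-449972 + w) = √(-449972 + 4063183/446530) = √(-200921933977/446530) = I*√89717671178749810/446530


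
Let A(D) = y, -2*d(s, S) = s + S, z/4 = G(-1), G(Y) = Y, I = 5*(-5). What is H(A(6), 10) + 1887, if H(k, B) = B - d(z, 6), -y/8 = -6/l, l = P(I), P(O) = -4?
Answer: 1898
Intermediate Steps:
I = -25
l = -4
z = -4 (z = 4*(-1) = -4)
d(s, S) = -S/2 - s/2 (d(s, S) = -(s + S)/2 = -(S + s)/2 = -S/2 - s/2)
y = -12 (y = -(-48)/(-4) = -(-48)*(-1)/4 = -8*3/2 = -12)
A(D) = -12
H(k, B) = 1 + B (H(k, B) = B - (-½*6 - ½*(-4)) = B - (-3 + 2) = B - 1*(-1) = B + 1 = 1 + B)
H(A(6), 10) + 1887 = (1 + 10) + 1887 = 11 + 1887 = 1898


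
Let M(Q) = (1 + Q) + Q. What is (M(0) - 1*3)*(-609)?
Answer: 1218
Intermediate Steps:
M(Q) = 1 + 2*Q
(M(0) - 1*3)*(-609) = ((1 + 2*0) - 1*3)*(-609) = ((1 + 0) - 3)*(-609) = (1 - 3)*(-609) = -2*(-609) = 1218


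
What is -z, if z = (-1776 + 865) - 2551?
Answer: 3462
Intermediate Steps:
z = -3462 (z = -911 - 2551 = -3462)
-z = -1*(-3462) = 3462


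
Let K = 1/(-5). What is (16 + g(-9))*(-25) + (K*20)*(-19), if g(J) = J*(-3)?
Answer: -999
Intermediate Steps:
g(J) = -3*J
K = -⅕ ≈ -0.20000
(16 + g(-9))*(-25) + (K*20)*(-19) = (16 - 3*(-9))*(-25) - ⅕*20*(-19) = (16 + 27)*(-25) - 4*(-19) = 43*(-25) + 76 = -1075 + 76 = -999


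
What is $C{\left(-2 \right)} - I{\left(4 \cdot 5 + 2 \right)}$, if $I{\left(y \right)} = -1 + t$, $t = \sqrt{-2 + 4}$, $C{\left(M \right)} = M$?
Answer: $-1 - \sqrt{2} \approx -2.4142$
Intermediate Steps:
$t = \sqrt{2} \approx 1.4142$
$I{\left(y \right)} = -1 + \sqrt{2}$
$C{\left(-2 \right)} - I{\left(4 \cdot 5 + 2 \right)} = -2 - \left(-1 + \sqrt{2}\right) = -2 + \left(1 - \sqrt{2}\right) = -1 - \sqrt{2}$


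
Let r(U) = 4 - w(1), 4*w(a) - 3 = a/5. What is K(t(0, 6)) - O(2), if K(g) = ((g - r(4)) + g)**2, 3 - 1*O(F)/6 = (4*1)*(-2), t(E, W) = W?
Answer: 286/25 ≈ 11.440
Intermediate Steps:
w(a) = 3/4 + a/20 (w(a) = 3/4 + (a/5)/4 = 3/4 + a/20)
r(U) = 16/5 (r(U) = 4 - (3/4 + (1/20)*1) = 4 - (3/4 + 1/20) = 4 - 1*4/5 = 4 - 4/5 = 16/5)
O(F) = 66 (O(F) = 18 - 6*4*1*(-2) = 18 - 24*(-2) = 18 - 6*(-8) = 18 + 48 = 66)
K(g) = (-16/5 + 2*g)**2 (K(g) = ((g - 1*16/5) + g)**2 = ((g - 16/5) + g)**2 = ((-16/5 + g) + g)**2 = (-16/5 + 2*g)**2)
K(t(0, 6)) - O(2) = 4*(-8 + 5*6)**2/25 - 1*66 = 4*(-8 + 30)**2/25 - 66 = (4/25)*22**2 - 66 = (4/25)*484 - 66 = 1936/25 - 66 = 286/25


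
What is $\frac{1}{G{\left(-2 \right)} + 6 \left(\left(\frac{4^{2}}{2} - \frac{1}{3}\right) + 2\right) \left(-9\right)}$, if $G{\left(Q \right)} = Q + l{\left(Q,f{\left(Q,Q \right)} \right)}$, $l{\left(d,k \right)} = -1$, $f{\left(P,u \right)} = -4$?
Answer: $- \frac{1}{525} \approx -0.0019048$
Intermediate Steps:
$G{\left(Q \right)} = -1 + Q$ ($G{\left(Q \right)} = Q - 1 = -1 + Q$)
$\frac{1}{G{\left(-2 \right)} + 6 \left(\left(\frac{4^{2}}{2} - \frac{1}{3}\right) + 2\right) \left(-9\right)} = \frac{1}{\left(-1 - 2\right) + 6 \left(\left(\frac{4^{2}}{2} - \frac{1}{3}\right) + 2\right) \left(-9\right)} = \frac{1}{-3 + 6 \left(\left(16 \cdot \frac{1}{2} - \frac{1}{3}\right) + 2\right) \left(-9\right)} = \frac{1}{-3 + 6 \left(\left(8 - \frac{1}{3}\right) + 2\right) \left(-9\right)} = \frac{1}{-3 + 6 \left(\frac{23}{3} + 2\right) \left(-9\right)} = \frac{1}{-3 + 6 \cdot \frac{29}{3} \left(-9\right)} = \frac{1}{-3 + 58 \left(-9\right)} = \frac{1}{-3 - 522} = \frac{1}{-525} = - \frac{1}{525}$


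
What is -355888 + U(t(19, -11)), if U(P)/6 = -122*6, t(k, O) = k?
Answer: -360280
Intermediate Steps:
U(P) = -4392 (U(P) = 6*(-122*6) = 6*(-732) = -4392)
-355888 + U(t(19, -11)) = -355888 - 4392 = -360280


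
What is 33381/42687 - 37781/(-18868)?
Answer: 249176695/89490924 ≈ 2.7844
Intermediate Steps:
33381/42687 - 37781/(-18868) = 33381*(1/42687) - 37781*(-1/18868) = 3709/4743 + 37781/18868 = 249176695/89490924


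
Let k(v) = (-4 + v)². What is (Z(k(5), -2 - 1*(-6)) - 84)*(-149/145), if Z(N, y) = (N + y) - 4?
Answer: 12367/145 ≈ 85.290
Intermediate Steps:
Z(N, y) = -4 + N + y
(Z(k(5), -2 - 1*(-6)) - 84)*(-149/145) = ((-4 + (-4 + 5)² + (-2 - 1*(-6))) - 84)*(-149/145) = ((-4 + 1² + (-2 + 6)) - 84)*(-149*1/145) = ((-4 + 1 + 4) - 84)*(-149/145) = (1 - 84)*(-149/145) = -83*(-149/145) = 12367/145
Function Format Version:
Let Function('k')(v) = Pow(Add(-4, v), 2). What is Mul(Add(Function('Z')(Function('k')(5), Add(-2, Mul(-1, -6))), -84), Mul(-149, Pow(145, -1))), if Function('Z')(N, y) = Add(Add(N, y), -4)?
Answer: Rational(12367, 145) ≈ 85.290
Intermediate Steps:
Function('Z')(N, y) = Add(-4, N, y)
Mul(Add(Function('Z')(Function('k')(5), Add(-2, Mul(-1, -6))), -84), Mul(-149, Pow(145, -1))) = Mul(Add(Add(-4, Pow(Add(-4, 5), 2), Add(-2, Mul(-1, -6))), -84), Mul(-149, Pow(145, -1))) = Mul(Add(Add(-4, Pow(1, 2), Add(-2, 6)), -84), Mul(-149, Rational(1, 145))) = Mul(Add(Add(-4, 1, 4), -84), Rational(-149, 145)) = Mul(Add(1, -84), Rational(-149, 145)) = Mul(-83, Rational(-149, 145)) = Rational(12367, 145)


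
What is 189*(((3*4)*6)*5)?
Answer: 68040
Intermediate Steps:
189*(((3*4)*6)*5) = 189*((12*6)*5) = 189*(72*5) = 189*360 = 68040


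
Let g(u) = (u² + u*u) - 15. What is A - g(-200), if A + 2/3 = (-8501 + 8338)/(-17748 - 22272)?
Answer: -1067008739/13340 ≈ -79986.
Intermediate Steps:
g(u) = -15 + 2*u² (g(u) = (u² + u²) - 15 = 2*u² - 15 = -15 + 2*u²)
A = -8839/13340 (A = -⅔ + (-8501 + 8338)/(-17748 - 22272) = -⅔ - 163/(-40020) = -⅔ - 163*(-1/40020) = -⅔ + 163/40020 = -8839/13340 ≈ -0.66259)
A - g(-200) = -8839/13340 - (-15 + 2*(-200)²) = -8839/13340 - (-15 + 2*40000) = -8839/13340 - (-15 + 80000) = -8839/13340 - 1*79985 = -8839/13340 - 79985 = -1067008739/13340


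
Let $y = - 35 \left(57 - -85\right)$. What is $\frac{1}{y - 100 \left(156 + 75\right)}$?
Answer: $- \frac{1}{28070} \approx -3.5625 \cdot 10^{-5}$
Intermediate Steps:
$y = -4970$ ($y = - 35 \left(57 + 85\right) = \left(-35\right) 142 = -4970$)
$\frac{1}{y - 100 \left(156 + 75\right)} = \frac{1}{-4970 - 100 \left(156 + 75\right)} = \frac{1}{-4970 - 23100} = \frac{1}{-28070} = - \frac{1}{28070}$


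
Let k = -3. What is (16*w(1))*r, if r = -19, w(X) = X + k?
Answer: 608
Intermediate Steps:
w(X) = -3 + X (w(X) = X - 3 = -3 + X)
(16*w(1))*r = (16*(-3 + 1))*(-19) = (16*(-2))*(-19) = -32*(-19) = 608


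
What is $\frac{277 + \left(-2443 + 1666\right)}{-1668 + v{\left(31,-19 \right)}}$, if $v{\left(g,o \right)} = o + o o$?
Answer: $\frac{250}{663} \approx 0.37707$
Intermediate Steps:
$v{\left(g,o \right)} = o + o^{2}$
$\frac{277 + \left(-2443 + 1666\right)}{-1668 + v{\left(31,-19 \right)}} = \frac{277 + \left(-2443 + 1666\right)}{-1668 - 19 \left(1 - 19\right)} = \frac{277 - 777}{-1668 - -342} = - \frac{500}{-1668 + 342} = - \frac{500}{-1326} = \left(-500\right) \left(- \frac{1}{1326}\right) = \frac{250}{663}$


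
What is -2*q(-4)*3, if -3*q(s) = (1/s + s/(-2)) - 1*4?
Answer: -9/2 ≈ -4.5000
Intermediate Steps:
q(s) = 4/3 - 1/(3*s) + s/6 (q(s) = -((1/s + s/(-2)) - 1*4)/3 = -((1/s + s*(-½)) - 4)/3 = -((1/s - s/2) - 4)/3 = -(-4 + 1/s - s/2)/3 = 4/3 - 1/(3*s) + s/6)
-2*q(-4)*3 = -(-2 - 4*(8 - 4))/(3*(-4))*3 = -(-1)*(-2 - 4*4)/(3*4)*3 = -(-1)*(-2 - 16)/(3*4)*3 = -(-1)*(-18)/(3*4)*3 = -2*¾*3 = -3/2*3 = -9/2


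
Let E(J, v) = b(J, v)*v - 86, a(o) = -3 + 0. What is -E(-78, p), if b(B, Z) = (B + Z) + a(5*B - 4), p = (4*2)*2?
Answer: 1126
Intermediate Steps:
a(o) = -3
p = 16 (p = 8*2 = 16)
b(B, Z) = -3 + B + Z (b(B, Z) = (B + Z) - 3 = -3 + B + Z)
E(J, v) = -86 + v*(-3 + J + v) (E(J, v) = (-3 + J + v)*v - 86 = v*(-3 + J + v) - 86 = -86 + v*(-3 + J + v))
-E(-78, p) = -(-86 + 16*(-3 - 78 + 16)) = -(-86 + 16*(-65)) = -(-86 - 1040) = -1*(-1126) = 1126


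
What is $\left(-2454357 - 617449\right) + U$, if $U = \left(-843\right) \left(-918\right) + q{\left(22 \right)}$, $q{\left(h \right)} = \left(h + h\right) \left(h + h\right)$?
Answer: $-2295996$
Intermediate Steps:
$q{\left(h \right)} = 4 h^{2}$ ($q{\left(h \right)} = 2 h 2 h = 4 h^{2}$)
$U = 775810$ ($U = \left(-843\right) \left(-918\right) + 4 \cdot 22^{2} = 773874 + 4 \cdot 484 = 773874 + 1936 = 775810$)
$\left(-2454357 - 617449\right) + U = \left(-2454357 - 617449\right) + 775810 = -3071806 + 775810 = -2295996$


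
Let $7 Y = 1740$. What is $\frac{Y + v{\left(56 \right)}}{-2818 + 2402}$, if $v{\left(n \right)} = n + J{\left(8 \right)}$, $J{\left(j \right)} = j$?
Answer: $- \frac{547}{728} \approx -0.75137$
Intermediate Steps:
$Y = \frac{1740}{7}$ ($Y = \frac{1}{7} \cdot 1740 = \frac{1740}{7} \approx 248.57$)
$v{\left(n \right)} = 8 + n$ ($v{\left(n \right)} = n + 8 = 8 + n$)
$\frac{Y + v{\left(56 \right)}}{-2818 + 2402} = \frac{\frac{1740}{7} + \left(8 + 56\right)}{-2818 + 2402} = \frac{\frac{1740}{7} + 64}{-416} = \frac{2188}{7} \left(- \frac{1}{416}\right) = - \frac{547}{728}$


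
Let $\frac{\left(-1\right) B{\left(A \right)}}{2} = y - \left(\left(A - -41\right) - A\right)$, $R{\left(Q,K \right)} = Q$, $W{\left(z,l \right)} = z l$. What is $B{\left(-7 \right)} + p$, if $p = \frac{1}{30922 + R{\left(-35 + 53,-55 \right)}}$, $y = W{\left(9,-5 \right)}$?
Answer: $\frac{5321681}{30940} \approx 172.0$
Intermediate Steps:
$W{\left(z,l \right)} = l z$
$y = -45$ ($y = \left(-5\right) 9 = -45$)
$B{\left(A \right)} = 172$ ($B{\left(A \right)} = - 2 \left(-45 - \left(\left(A - -41\right) - A\right)\right) = - 2 \left(-45 - \left(\left(A + 41\right) - A\right)\right) = - 2 \left(-45 - \left(\left(41 + A\right) - A\right)\right) = - 2 \left(-45 - 41\right) = \left(-2\right) \left(-86\right) = 172$)
$p = \frac{1}{30940}$ ($p = \frac{1}{30922 + \left(-35 + 53\right)} = \frac{1}{30922 + 18} = \frac{1}{30940} \approx 3.2321 \cdot 10^{-5}$)
$B{\left(-7 \right)} + p = 172 + \frac{1}{30940} = \frac{5321681}{30940}$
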